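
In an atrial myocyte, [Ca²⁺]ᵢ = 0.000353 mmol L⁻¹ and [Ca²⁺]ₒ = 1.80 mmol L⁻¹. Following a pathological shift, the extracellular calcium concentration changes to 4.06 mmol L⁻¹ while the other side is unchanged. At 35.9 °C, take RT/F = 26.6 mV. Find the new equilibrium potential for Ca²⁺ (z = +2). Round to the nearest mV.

124 mV

After the shift: [Ca²⁺]_out = 4.06, [Ca²⁺]_in = 0.000353 mmol L⁻¹.
E_new = (26.6/2)·ln(4.06/0.000353) = 13.30 · (9.3502) = 124.36 mV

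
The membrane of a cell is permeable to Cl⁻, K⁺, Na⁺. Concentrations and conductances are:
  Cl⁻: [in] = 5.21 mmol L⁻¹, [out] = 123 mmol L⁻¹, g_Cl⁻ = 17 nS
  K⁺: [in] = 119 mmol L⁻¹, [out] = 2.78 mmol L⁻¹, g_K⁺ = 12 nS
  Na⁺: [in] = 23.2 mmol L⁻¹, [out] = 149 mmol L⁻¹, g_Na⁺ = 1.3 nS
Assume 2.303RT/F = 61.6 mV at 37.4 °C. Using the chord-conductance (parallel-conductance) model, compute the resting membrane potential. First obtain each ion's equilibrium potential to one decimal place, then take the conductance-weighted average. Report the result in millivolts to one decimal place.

E_Cl⁻ = (61.6/-1)·log₁₀(123/5.21) = -84.6 mV
E_K⁺ = (61.6/1)·log₁₀(2.78/119) = -100.5 mV
E_Na⁺ = (61.6/1)·log₁₀(149/23.2) = 49.8 mV
Vm = (Σ gᵢEᵢ)/(Σ gᵢ) = (17·-84.6 + 12·-100.5 + 1.3·49.8) / (17 + 12 + 1.3)
= -2579.46 / 30.3 = -85.13 mV

-85.1 mV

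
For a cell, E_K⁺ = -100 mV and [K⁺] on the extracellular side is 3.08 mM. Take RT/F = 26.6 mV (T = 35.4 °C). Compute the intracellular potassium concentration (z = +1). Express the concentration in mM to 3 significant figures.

132 mM

Nernst: E = (26.6/1) · ln([out]/[in]), so ln([out]/[in]) = -100.0 × 1 / 26.6 = -3.7594.
[out]/[in] = e^(-3.7594) = 0.0233.
[in] = 3.08 / 0.0233 = 132.2 mM.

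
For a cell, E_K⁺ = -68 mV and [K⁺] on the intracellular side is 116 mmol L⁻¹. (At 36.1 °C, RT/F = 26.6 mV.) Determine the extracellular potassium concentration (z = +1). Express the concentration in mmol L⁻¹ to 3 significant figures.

Nernst: E = (26.6/1) · ln([out]/[in]), so ln([out]/[in]) = -68.0 × 1 / 26.6 = -2.5564.
[out]/[in] = e^(-2.5564) = 0.07758.
[out] = 0.07758 × 116 = 9 mmol L⁻¹.

9.00 mmol L⁻¹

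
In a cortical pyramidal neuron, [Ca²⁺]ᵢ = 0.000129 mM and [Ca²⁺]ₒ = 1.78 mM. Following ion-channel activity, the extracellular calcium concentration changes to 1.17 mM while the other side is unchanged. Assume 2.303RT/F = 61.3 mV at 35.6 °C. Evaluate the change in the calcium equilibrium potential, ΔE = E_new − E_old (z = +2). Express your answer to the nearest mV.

E_old = (61.3/2)·log₁₀(1.78/0.000129) = 126.89 mV
E_new = (61.3/2)·log₁₀(1.17/0.000129) = 121.30 mV
ΔE = 121.30 − (126.89) = -5.59 mV

-6 mV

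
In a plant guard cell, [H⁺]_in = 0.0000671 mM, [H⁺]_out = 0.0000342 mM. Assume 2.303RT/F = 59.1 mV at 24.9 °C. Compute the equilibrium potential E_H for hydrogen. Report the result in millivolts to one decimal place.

-17.3 mV

E = (59.1/z) · log₁₀([H⁺]_out/[H⁺]_in) with z = +1.
= (59.1/1) · log₁₀(0.0000342/0.0000671) = 59.10 · log₁₀(0.5097)
= 59.10 · (-0.2927) = -17.30 mV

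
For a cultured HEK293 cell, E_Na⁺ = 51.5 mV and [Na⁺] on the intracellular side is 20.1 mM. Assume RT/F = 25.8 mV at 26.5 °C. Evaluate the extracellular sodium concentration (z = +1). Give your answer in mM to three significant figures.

Nernst: E = (25.8/1) · ln([out]/[in]), so ln([out]/[in]) = 51.5 × 1 / 25.8 = 1.9961.
[out]/[in] = e^(1.9961) = 7.36.
[out] = 7.36 × 20.1 = 147.9 mM.

148 mM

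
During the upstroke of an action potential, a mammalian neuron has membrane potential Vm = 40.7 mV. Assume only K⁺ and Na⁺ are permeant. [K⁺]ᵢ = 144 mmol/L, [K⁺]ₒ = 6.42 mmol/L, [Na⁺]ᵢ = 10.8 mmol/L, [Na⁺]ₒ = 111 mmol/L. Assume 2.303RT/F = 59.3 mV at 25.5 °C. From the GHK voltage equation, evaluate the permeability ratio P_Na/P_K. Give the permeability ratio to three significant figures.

11.8

Let α = P_Na/P_K. GHK: Vm = 59.3·log₁₀[(Kₒ + α·Naₒ)/(Kᵢ + α·Naᵢ)].
10^(Vm/59.3) = 10^(40.7/59.3) = 4.8567
So 4.8567·(Kᵢ + α·Naᵢ) = Kₒ + α·Naₒ → α = (4.8567·144.0 − 6.42) / (111.0 − 4.8567·10.8)
α = (699.4 − 6.42) / (111.0 − 52.45) = 692.9/58.55 = 11.84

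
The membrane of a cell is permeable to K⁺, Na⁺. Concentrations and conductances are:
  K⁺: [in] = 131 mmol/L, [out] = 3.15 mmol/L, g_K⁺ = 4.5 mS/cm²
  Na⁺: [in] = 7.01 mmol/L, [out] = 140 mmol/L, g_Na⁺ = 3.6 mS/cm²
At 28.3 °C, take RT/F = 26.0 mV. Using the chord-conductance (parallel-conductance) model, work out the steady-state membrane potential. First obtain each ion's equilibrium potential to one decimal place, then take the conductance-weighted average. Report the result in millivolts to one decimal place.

-19.2 mV

E_K⁺ = (26.0/1)·ln(3.15/131) = -96.9 mV
E_Na⁺ = (26.0/1)·ln(140/7.01) = 77.9 mV
Vm = (Σ gᵢEᵢ)/(Σ gᵢ) = (4.5·-96.9 + 3.6·77.9) / (4.5 + 3.6)
= -155.61 / 8.1 = -19.21 mV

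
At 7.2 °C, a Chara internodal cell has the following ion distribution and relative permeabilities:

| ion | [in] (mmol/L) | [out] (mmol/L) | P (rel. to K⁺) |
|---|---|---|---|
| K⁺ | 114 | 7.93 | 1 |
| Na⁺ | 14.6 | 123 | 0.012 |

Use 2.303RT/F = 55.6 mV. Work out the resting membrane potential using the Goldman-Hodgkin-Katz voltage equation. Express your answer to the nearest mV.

Vm = 55.6 · log₁₀[(Σ P·[cation]ₒ + Σ P·[anion]ᵢ) / (Σ P·[cation]ᵢ + Σ P·[anion]ₒ)]
Numerator = 1×7.93 + 0.012×123 = 9.406
Denominator = 1×114 + 0.012×14.6 = 114.2
Vm = 55.6 · log₁₀(0.082382) = 55.6 × (-1.0842) = -60.28 mV

-60 mV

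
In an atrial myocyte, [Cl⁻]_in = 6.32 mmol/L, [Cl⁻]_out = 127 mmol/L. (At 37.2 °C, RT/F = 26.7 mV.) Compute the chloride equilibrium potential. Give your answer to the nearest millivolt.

E = (26.7/z) · ln([Cl⁻]_out/[Cl⁻]_in) with z = -1.
For an anion, dividing by z = -1 reverses the sign.
= (26.7/-1) · ln(127/6.32) = -26.70 · ln(20.09)
= -26.70 · (3.0005) = -80.11 mV

-80 mV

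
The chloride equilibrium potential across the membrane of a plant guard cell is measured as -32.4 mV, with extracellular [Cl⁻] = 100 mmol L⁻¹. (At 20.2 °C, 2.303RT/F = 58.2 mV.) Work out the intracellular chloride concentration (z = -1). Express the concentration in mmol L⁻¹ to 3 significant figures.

Nernst: E = (58.2/-1) · log₁₀([out]/[in]), so log₁₀([out]/[in]) = -32.4 × -1 / 58.2 = 0.5567.
[out]/[in] = 10^(0.5567) = 3.603.
[in] = 100 / 3.603 = 27.75 mmol L⁻¹.

27.8 mmol L⁻¹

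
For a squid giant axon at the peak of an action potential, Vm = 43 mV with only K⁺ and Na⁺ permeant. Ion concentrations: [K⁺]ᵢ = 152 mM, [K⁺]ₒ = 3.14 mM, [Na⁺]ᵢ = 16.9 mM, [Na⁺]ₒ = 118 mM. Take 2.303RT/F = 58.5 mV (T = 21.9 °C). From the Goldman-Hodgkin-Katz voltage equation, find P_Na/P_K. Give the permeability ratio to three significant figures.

Let α = P_Na/P_K. GHK: Vm = 58.5·log₁₀[(Kₒ + α·Naₒ)/(Kᵢ + α·Naᵢ)].
10^(Vm/58.5) = 10^(43.0/58.5) = 5.433
So 5.433·(Kᵢ + α·Naᵢ) = Kₒ + α·Naₒ → α = (5.433·152.0 − 3.14) / (118.0 − 5.433·16.9)
α = (825.8 − 3.14) / (118.0 − 91.82) = 822.7/26.18 = 31.42

31.4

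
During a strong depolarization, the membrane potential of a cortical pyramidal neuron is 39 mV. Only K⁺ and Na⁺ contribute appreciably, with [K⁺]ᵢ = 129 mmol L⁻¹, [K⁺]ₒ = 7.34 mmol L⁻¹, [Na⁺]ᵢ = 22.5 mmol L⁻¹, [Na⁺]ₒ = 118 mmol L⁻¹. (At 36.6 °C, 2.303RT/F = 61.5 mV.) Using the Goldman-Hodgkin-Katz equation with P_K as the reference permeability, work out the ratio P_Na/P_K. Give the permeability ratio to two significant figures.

26

Let α = P_Na/P_K. GHK: Vm = 61.5·log₁₀[(Kₒ + α·Naₒ)/(Kᵢ + α·Naᵢ)].
10^(Vm/61.5) = 10^(39.0/61.5) = 4.3067
So 4.3067·(Kᵢ + α·Naᵢ) = Kₒ + α·Naₒ → α = (4.3067·129.0 − 7.34) / (118.0 − 4.3067·22.5)
α = (555.6 − 7.34) / (118.0 − 96.9) = 548.2/21.1 = 25.98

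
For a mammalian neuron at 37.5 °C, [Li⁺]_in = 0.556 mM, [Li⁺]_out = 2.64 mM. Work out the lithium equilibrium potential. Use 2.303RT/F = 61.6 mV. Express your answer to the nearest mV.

E = (61.6/z) · log₁₀([Li⁺]_out/[Li⁺]_in) with z = +1.
= (61.6/1) · log₁₀(2.64/0.556) = 61.60 · log₁₀(4.748)
= 61.60 · (0.6765) = 41.67 mV

42 mV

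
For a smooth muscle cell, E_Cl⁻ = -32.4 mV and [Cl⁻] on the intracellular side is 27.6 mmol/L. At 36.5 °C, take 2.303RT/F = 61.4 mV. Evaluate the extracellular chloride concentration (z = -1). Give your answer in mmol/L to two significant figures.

Nernst: E = (61.4/-1) · log₁₀([out]/[in]), so log₁₀([out]/[in]) = -32.4 × -1 / 61.4 = 0.5277.
[out]/[in] = 10^(0.5277) = 3.37.
[out] = 3.37 × 27.6 = 93.02 mmol/L.

93 mmol/L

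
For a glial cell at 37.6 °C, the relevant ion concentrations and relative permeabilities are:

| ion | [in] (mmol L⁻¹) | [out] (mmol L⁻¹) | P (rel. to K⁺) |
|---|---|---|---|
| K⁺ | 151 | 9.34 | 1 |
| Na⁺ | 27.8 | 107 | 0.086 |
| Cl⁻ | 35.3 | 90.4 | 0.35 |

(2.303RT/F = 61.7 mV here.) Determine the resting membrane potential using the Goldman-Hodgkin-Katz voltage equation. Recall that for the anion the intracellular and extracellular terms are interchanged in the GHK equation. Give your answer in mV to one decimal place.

-48.0 mV

Vm = 61.7 · log₁₀[(Σ P·[cation]ₒ + Σ P·[anion]ᵢ) / (Σ P·[cation]ᵢ + Σ P·[anion]ₒ)]
Numerator = 1×9.34 + 0.086×107 + 0.35×35.3 = 30.9
Denominator = 1×151 + 0.086×27.8 + 0.35×90.4 = 185
Vm = 61.7 · log₁₀(0.16698) = 61.7 × (-0.7773) = -47.96 mV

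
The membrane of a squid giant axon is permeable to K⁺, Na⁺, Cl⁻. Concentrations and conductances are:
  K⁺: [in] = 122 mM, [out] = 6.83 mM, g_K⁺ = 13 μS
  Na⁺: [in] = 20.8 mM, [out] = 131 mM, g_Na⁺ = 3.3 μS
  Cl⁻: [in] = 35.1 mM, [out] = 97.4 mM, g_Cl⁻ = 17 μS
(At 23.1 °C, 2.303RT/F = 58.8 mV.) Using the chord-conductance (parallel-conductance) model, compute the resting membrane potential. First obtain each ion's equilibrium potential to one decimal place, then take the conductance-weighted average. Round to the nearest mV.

-37 mV

E_K⁺ = (58.8/1)·log₁₀(6.83/122) = -73.6 mV
E_Na⁺ = (58.8/1)·log₁₀(131/20.8) = 47.0 mV
E_Cl⁻ = (58.8/-1)·log₁₀(97.4/35.1) = -26.1 mV
Vm = (Σ gᵢEᵢ)/(Σ gᵢ) = (13·-73.6 + 3.3·47.0 + 17·-26.1) / (13 + 3.3 + 17)
= -1245.40 / 33.3 = -37.40 mV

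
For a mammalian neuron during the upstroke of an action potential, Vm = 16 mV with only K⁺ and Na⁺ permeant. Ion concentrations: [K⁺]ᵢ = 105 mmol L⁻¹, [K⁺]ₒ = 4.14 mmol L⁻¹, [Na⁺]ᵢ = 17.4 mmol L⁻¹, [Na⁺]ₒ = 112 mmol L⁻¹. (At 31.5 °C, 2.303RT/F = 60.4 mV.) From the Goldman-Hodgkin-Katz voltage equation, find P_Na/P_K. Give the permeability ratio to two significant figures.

Let α = P_Na/P_K. GHK: Vm = 60.4·log₁₀[(Kₒ + α·Naₒ)/(Kᵢ + α·Naᵢ)].
10^(Vm/60.4) = 10^(16.0/60.4) = 1.8404
So 1.8404·(Kᵢ + α·Naᵢ) = Kₒ + α·Naₒ → α = (1.8404·105.0 − 4.14) / (112.0 − 1.8404·17.4)
α = (193.2 − 4.14) / (112.0 − 32.02) = 189.1/79.98 = 2.364

2.4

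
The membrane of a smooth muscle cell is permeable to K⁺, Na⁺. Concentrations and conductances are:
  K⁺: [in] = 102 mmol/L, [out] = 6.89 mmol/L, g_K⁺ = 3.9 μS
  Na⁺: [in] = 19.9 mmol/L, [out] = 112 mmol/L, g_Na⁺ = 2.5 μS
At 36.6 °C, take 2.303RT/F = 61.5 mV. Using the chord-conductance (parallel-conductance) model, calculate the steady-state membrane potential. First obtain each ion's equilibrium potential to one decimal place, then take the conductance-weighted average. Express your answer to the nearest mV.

E_K⁺ = (61.5/1)·log₁₀(6.89/102) = -72.0 mV
E_Na⁺ = (61.5/1)·log₁₀(112/19.9) = 46.1 mV
Vm = (Σ gᵢEᵢ)/(Σ gᵢ) = (3.9·-72.0 + 2.5·46.1) / (3.9 + 2.5)
= -165.55 / 6.4 = -25.87 mV

-26 mV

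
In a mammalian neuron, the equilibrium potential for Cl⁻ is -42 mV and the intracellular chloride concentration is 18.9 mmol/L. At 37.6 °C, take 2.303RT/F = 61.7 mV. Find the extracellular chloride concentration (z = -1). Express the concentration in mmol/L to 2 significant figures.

Nernst: E = (61.7/-1) · log₁₀([out]/[in]), so log₁₀([out]/[in]) = -42.0 × -1 / 61.7 = 0.6807.
[out]/[in] = 10^(0.6807) = 4.794.
[out] = 4.794 × 18.9 = 90.61 mmol/L.

91 mmol/L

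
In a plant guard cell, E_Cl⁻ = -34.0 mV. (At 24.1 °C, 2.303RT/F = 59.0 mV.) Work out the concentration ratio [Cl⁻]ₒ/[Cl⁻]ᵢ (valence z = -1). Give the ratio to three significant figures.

3.77

log₁₀([out]/[in]) = E·z/(59.0) = -34.0 × -1 / 59.0 = 0.5763
[out]/[in] = 10^(0.5763) = 3.769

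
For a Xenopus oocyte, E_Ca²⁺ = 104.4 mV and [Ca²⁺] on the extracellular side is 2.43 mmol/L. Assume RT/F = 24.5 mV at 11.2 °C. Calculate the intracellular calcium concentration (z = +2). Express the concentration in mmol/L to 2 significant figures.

Nernst: E = (24.5/2) · ln([out]/[in]), so ln([out]/[in]) = 104.4 × 2 / 24.5 = 8.5224.
[out]/[in] = e^(8.5224) = 5026.
[in] = 2.43 / 5026 = 0.0004835 mmol/L.

0.00048 mmol/L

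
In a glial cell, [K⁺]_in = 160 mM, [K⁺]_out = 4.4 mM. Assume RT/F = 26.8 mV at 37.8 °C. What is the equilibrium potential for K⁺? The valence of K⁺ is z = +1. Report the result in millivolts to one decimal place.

-96.3 mV

E = (26.8/z) · ln([K⁺]_out/[K⁺]_in) with z = +1.
= (26.8/1) · ln(4.4/160) = 26.80 · ln(0.0275)
= 26.80 · (-3.5936) = -96.31 mV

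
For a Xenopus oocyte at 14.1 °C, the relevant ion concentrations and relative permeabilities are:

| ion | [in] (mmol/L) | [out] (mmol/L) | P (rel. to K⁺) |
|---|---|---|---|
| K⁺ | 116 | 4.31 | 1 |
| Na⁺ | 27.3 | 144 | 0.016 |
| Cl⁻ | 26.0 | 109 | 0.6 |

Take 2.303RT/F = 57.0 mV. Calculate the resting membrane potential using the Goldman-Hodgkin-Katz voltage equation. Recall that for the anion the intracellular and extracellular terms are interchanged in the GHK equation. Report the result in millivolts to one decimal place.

-52.0 mV

Vm = 57.0 · log₁₀[(Σ P·[cation]ₒ + Σ P·[anion]ᵢ) / (Σ P·[cation]ᵢ + Σ P·[anion]ₒ)]
Numerator = 1×4.31 + 0.016×144 + 0.6×26.0 = 22.21
Denominator = 1×116 + 0.016×27.3 + 0.6×109 = 181.8
Vm = 57.0 · log₁₀(0.12216) = 57.0 × (-0.9131) = -52.04 mV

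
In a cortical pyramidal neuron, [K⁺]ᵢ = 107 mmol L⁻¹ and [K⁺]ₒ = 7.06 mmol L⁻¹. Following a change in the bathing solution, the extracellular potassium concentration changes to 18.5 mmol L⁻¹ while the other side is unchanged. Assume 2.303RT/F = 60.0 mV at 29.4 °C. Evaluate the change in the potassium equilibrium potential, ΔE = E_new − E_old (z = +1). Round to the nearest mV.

E_old = (60.0/1)·log₁₀(7.06/107) = -70.83 mV
E_new = (60.0/1)·log₁₀(18.5/107) = -45.73 mV
ΔE = -45.73 − (-70.83) = 25.10 mV

25 mV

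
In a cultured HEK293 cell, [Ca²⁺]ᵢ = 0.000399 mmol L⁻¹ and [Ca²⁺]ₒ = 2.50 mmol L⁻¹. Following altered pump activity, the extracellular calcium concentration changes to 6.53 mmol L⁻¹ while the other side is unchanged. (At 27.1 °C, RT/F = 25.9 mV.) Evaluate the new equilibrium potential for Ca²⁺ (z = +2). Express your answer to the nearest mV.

After the shift: [Ca²⁺]_out = 6.53, [Ca²⁺]_in = 0.000399 mmol L⁻¹.
E_new = (25.9/2)·ln(6.53/0.000399) = 12.95 · (9.7030) = 125.65 mV

126 mV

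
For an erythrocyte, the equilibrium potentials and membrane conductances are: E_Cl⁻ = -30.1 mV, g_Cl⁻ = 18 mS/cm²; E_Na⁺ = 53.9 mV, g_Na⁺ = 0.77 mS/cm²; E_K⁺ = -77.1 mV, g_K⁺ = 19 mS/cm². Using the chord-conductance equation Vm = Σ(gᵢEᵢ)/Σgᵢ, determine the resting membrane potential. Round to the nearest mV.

Σ gᵢEᵢ = 18·(-30.1) + 0.77·(53.9) + 19·(-77.1) = -1965.20
Σ gᵢ = 18 + 0.77 + 19 = 37.77
Vm = -1965.20 / 37.77 = -52.03 mV

-52 mV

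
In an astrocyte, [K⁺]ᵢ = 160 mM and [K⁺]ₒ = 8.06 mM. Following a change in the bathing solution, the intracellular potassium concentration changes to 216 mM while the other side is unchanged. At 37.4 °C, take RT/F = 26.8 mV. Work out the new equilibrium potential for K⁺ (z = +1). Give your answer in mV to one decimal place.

After the shift: [K⁺]_out = 8.06, [K⁺]_in = 216 mM.
E_new = (26.8/1)·ln(8.06/216) = 26.80 · (-3.2884) = -88.13 mV

-88.1 mV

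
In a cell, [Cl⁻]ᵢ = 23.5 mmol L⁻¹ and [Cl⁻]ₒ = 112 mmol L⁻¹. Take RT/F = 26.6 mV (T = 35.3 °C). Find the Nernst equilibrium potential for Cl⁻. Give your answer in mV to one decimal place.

E = (26.6/z) · ln([Cl⁻]_out/[Cl⁻]_in) with z = -1.
For an anion, dividing by z = -1 reverses the sign.
= (26.6/-1) · ln(112/23.5) = -26.60 · ln(4.766)
= -26.60 · (1.5615) = -41.54 mV

-41.5 mV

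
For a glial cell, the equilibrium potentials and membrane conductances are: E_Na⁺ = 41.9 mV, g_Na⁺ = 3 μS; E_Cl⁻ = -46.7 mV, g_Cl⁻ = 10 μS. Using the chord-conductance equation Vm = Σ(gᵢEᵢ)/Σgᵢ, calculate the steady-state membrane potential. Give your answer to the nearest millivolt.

-26 mV

Σ gᵢEᵢ = 3·(41.9) + 10·(-46.7) = -341.30
Σ gᵢ = 3 + 10 = 13
Vm = -341.30 / 13 = -26.25 mV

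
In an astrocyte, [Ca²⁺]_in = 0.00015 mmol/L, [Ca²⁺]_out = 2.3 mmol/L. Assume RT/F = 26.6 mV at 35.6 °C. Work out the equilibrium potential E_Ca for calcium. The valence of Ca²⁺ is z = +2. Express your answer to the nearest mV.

E = (26.6/z) · ln([Ca²⁺]_out/[Ca²⁺]_in) with z = +2.
= (26.6/2) · ln(2.3/0.00015) = 13.30 · ln(1.533e+04)
= 13.30 · (9.6378) = 128.18 mV

128 mV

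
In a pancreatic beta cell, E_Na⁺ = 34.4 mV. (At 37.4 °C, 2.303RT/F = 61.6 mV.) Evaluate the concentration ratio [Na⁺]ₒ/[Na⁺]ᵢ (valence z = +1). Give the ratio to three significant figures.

log₁₀([out]/[in]) = E·z/(61.6) = 34.4 × 1 / 61.6 = 0.5584
[out]/[in] = 10^(0.5584) = 3.618

3.62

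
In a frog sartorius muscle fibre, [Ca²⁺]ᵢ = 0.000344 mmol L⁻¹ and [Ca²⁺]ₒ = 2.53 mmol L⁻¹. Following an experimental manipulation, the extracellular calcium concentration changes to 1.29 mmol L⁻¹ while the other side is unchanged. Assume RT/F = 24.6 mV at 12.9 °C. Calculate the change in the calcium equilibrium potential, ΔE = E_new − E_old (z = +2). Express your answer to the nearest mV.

E_old = (24.6/2)·ln(2.53/0.000344) = 109.51 mV
E_new = (24.6/2)·ln(1.29/0.000344) = 101.22 mV
ΔE = 101.22 − (109.51) = -8.28 mV

-8 mV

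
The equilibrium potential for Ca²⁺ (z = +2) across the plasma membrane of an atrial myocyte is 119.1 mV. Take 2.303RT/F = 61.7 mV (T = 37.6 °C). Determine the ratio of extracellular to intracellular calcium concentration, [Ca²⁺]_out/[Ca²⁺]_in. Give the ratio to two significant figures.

7300

log₁₀([out]/[in]) = E·z/(61.7) = 119.1 × 2 / 61.7 = 3.8606
[out]/[in] = 10^(3.8606) = 7255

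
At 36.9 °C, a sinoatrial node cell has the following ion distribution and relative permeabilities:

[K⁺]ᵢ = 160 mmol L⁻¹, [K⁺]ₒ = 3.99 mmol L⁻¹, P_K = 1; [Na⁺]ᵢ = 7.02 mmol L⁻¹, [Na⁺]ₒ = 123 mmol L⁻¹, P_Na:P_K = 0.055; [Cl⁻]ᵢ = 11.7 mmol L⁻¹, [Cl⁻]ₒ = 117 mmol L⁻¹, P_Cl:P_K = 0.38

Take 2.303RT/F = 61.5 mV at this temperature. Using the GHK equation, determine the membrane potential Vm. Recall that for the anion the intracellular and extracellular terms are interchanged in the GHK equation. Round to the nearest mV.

-69 mV

Vm = 61.5 · log₁₀[(Σ P·[cation]ₒ + Σ P·[anion]ᵢ) / (Σ P·[cation]ᵢ + Σ P·[anion]ₒ)]
Numerator = 1×3.99 + 0.055×123 + 0.38×11.7 = 15.2
Denominator = 1×160 + 0.055×7.02 + 0.38×117 = 204.8
Vm = 61.5 · log₁₀(0.074207) = 61.5 × (-1.1296) = -69.47 mV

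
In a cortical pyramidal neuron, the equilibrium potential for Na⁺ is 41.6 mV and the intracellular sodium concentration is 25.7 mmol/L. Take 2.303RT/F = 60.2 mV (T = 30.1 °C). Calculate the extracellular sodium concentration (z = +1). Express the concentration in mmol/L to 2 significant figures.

Nernst: E = (60.2/1) · log₁₀([out]/[in]), so log₁₀([out]/[in]) = 41.6 × 1 / 60.2 = 0.6910.
[out]/[in] = 10^(0.6910) = 4.909.
[out] = 4.909 × 25.7 = 126.2 mmol/L.

130 mmol/L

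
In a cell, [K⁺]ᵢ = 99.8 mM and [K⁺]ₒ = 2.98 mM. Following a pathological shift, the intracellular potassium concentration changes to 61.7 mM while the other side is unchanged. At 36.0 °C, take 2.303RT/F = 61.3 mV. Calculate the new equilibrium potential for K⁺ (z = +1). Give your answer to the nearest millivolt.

After the shift: [K⁺]_out = 2.98, [K⁺]_in = 61.7 mM.
E_new = (61.3/1)·log₁₀(2.98/61.7) = 61.30 · (-1.3161) = -80.68 mV

-81 mV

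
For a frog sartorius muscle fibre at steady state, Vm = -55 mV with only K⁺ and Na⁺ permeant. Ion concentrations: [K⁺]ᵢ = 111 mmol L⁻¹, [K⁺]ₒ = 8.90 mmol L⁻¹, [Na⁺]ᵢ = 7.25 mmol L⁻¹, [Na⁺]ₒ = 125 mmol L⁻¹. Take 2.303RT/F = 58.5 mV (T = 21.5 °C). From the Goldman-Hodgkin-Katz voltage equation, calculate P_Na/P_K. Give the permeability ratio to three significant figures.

0.0309

Let α = P_Na/P_K. GHK: Vm = 58.5·log₁₀[(Kₒ + α·Naₒ)/(Kᵢ + α·Naᵢ)].
10^(Vm/58.5) = 10^(-55.0/58.5) = 0.11477
So 0.11477·(Kᵢ + α·Naᵢ) = Kₒ + α·Naₒ → α = (0.11477·111.0 − 8.9) / (125.0 − 0.11477·7.25)
α = (12.74 − 8.9) / (125.0 − 0.8321) = 3.839/124.2 = 0.03092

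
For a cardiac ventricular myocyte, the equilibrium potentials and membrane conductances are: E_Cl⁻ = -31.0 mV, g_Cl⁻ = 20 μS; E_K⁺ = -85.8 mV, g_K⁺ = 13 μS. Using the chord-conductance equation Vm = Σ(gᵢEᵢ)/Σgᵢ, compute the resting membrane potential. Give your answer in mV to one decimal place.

Σ gᵢEᵢ = 20·(-31.0) + 13·(-85.8) = -1735.40
Σ gᵢ = 20 + 13 = 33
Vm = -1735.40 / 33 = -52.59 mV

-52.6 mV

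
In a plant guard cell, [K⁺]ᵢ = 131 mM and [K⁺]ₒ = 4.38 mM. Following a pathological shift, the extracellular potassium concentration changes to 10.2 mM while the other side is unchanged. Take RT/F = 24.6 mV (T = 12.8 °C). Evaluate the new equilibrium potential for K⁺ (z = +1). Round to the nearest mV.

After the shift: [K⁺]_out = 10.2, [K⁺]_in = 131 mM.
E_new = (24.6/1)·ln(10.2/131) = 24.60 · (-2.5528) = -62.80 mV

-63 mV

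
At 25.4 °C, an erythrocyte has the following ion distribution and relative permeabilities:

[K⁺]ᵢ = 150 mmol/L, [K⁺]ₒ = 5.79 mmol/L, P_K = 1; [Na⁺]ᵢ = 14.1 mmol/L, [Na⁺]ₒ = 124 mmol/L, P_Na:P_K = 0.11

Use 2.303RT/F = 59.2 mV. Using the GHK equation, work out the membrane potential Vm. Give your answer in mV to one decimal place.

Vm = 59.2 · log₁₀[(Σ P·[cation]ₒ + Σ P·[anion]ᵢ) / (Σ P·[cation]ᵢ + Σ P·[anion]ₒ)]
Numerator = 1×5.79 + 0.11×124 = 19.43
Denominator = 1×150 + 0.11×14.1 = 151.6
Vm = 59.2 · log₁₀(0.12821) = 59.2 × (-0.8921) = -52.81 mV

-52.8 mV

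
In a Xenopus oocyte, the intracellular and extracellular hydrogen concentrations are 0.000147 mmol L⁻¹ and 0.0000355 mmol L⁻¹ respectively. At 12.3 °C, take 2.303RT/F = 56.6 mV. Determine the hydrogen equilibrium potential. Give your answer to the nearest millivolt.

-35 mV

E = (56.6/z) · log₁₀([H⁺]_out/[H⁺]_in) with z = +1.
= (56.6/1) · log₁₀(0.0000355/0.000147) = 56.60 · log₁₀(0.2415)
= 56.60 · (-0.6171) = -34.93 mV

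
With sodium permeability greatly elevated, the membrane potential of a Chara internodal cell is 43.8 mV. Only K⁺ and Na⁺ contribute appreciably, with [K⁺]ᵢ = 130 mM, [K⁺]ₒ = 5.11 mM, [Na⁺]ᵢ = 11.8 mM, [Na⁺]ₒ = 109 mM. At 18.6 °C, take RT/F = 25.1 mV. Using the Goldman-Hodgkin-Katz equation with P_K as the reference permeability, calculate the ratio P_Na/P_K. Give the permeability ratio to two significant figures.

18

Let α = P_Na/P_K. GHK: Vm = 25.1·ln[(Kₒ + α·Naₒ)/(Kᵢ + α·Naᵢ)].
e^(Vm/25.1) = e^(43.8/25.1) = 5.726
So 5.726·(Kᵢ + α·Naᵢ) = Kₒ + α·Naₒ → α = (5.726·130.0 − 5.11) / (109.0 − 5.726·11.8)
α = (744.4 − 5.11) / (109.0 − 67.57) = 739.3/41.43 = 17.84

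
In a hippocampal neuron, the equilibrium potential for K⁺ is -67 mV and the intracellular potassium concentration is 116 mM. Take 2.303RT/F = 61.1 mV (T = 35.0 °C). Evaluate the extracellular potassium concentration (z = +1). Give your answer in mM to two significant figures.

Nernst: E = (61.1/1) · log₁₀([out]/[in]), so log₁₀([out]/[in]) = -67.0 × 1 / 61.1 = -1.0966.
[out]/[in] = 10^(-1.0966) = 0.08006.
[out] = 0.08006 × 116 = 9.287 mM.

9.3 mM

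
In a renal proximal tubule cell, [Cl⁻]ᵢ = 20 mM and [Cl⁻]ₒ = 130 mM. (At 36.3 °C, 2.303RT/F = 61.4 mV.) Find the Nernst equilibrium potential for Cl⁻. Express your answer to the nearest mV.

-50 mV

E = (61.4/z) · log₁₀([Cl⁻]_out/[Cl⁻]_in) with z = -1.
For an anion, dividing by z = -1 reverses the sign.
= (61.4/-1) · log₁₀(130/20) = -61.40 · log₁₀(6.5)
= -61.40 · (0.8129) = -49.91 mV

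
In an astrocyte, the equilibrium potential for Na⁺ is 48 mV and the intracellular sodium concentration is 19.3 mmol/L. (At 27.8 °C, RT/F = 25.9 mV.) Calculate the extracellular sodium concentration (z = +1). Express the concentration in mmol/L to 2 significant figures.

Nernst: E = (25.9/1) · ln([out]/[in]), so ln([out]/[in]) = 48.0 × 1 / 25.9 = 1.8533.
[out]/[in] = e^(1.8533) = 6.381.
[out] = 6.381 × 19.3 = 123.1 mmol/L.

120 mmol/L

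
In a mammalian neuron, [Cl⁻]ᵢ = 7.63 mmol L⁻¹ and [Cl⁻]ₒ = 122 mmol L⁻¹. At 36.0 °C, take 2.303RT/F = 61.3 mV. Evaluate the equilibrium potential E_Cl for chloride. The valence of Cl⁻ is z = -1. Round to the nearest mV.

-74 mV

E = (61.3/z) · log₁₀([Cl⁻]_out/[Cl⁻]_in) with z = -1.
For an anion, dividing by z = -1 reverses the sign.
= (61.3/-1) · log₁₀(122/7.63) = -61.30 · log₁₀(15.99)
= -61.30 · (1.2038) = -73.80 mV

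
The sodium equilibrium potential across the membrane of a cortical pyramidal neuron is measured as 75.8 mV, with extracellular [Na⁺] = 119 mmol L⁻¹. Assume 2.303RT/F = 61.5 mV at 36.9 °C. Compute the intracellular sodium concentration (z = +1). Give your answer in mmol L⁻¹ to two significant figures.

Nernst: E = (61.5/1) · log₁₀([out]/[in]), so log₁₀([out]/[in]) = 75.8 × 1 / 61.5 = 1.2325.
[out]/[in] = 10^(1.2325) = 17.08.
[in] = 119 / 17.08 = 6.967 mmol L⁻¹.

7.0 mmol L⁻¹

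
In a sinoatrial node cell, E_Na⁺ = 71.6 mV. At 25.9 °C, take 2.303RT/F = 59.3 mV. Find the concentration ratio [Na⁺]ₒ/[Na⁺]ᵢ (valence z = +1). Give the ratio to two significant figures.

16

log₁₀([out]/[in]) = E·z/(59.3) = 71.6 × 1 / 59.3 = 1.2074
[out]/[in] = 10^(1.2074) = 16.12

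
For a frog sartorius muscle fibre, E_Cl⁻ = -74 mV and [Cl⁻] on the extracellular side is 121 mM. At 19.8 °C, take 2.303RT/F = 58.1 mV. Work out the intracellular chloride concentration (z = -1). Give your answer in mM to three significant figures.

Nernst: E = (58.1/-1) · log₁₀([out]/[in]), so log₁₀([out]/[in]) = -74.0 × -1 / 58.1 = 1.2737.
[out]/[in] = 10^(1.2737) = 18.78.
[in] = 121 / 18.78 = 6.443 mM.

6.44 mM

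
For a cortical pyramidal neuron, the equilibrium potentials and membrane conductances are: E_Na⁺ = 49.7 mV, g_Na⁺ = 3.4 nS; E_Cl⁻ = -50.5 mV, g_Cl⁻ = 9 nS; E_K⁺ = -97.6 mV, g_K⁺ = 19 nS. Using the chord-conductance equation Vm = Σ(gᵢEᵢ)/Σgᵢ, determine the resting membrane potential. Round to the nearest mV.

-68 mV

Σ gᵢEᵢ = 3.4·(49.7) + 9·(-50.5) + 19·(-97.6) = -2139.92
Σ gᵢ = 3.4 + 9 + 19 = 31.4
Vm = -2139.92 / 31.4 = -68.15 mV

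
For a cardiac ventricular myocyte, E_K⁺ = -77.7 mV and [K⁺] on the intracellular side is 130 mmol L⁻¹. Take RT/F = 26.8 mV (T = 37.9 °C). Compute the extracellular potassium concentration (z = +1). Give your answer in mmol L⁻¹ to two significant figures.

Nernst: E = (26.8/1) · ln([out]/[in]), so ln([out]/[in]) = -77.7 × 1 / 26.8 = -2.8993.
[out]/[in] = e^(-2.8993) = 0.05506.
[out] = 0.05506 × 130 = 7.158 mmol L⁻¹.

7.2 mmol L⁻¹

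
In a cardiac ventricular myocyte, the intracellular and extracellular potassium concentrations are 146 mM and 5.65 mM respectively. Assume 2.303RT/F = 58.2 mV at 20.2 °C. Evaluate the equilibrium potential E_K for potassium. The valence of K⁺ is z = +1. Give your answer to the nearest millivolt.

-82 mV

E = (58.2/z) · log₁₀([K⁺]_out/[K⁺]_in) with z = +1.
= (58.2/1) · log₁₀(5.65/146) = 58.20 · log₁₀(0.0387)
= 58.20 · (-1.4123) = -82.20 mV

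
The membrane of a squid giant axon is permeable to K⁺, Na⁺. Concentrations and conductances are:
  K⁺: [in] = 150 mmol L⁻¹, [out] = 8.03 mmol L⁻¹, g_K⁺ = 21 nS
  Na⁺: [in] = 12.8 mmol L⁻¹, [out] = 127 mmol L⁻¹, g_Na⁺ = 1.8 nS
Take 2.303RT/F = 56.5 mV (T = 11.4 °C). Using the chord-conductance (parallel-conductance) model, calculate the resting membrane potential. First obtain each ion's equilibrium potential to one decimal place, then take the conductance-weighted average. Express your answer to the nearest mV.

-62 mV

E_K⁺ = (56.5/1)·log₁₀(8.03/150) = -71.8 mV
E_Na⁺ = (56.5/1)·log₁₀(127/12.8) = 56.3 mV
Vm = (Σ gᵢEᵢ)/(Σ gᵢ) = (21·-71.8 + 1.8·56.3) / (21 + 1.8)
= -1406.46 / 22.8 = -61.69 mV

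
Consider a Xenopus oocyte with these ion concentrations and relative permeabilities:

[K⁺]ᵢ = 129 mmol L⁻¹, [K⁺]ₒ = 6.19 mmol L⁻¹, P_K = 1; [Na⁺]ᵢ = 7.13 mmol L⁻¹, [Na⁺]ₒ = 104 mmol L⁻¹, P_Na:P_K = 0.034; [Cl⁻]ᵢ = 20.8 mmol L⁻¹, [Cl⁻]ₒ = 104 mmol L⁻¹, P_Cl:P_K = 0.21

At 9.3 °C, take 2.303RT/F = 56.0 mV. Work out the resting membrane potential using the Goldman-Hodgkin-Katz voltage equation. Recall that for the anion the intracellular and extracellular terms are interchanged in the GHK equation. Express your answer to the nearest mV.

-58 mV

Vm = 56.0 · log₁₀[(Σ P·[cation]ₒ + Σ P·[anion]ᵢ) / (Σ P·[cation]ᵢ + Σ P·[anion]ₒ)]
Numerator = 1×6.19 + 0.034×104 + 0.21×20.8 = 14.09
Denominator = 1×129 + 0.034×7.13 + 0.21×104 = 151.1
Vm = 56.0 · log₁₀(0.093287) = 56.0 × (-1.0302) = -57.69 mV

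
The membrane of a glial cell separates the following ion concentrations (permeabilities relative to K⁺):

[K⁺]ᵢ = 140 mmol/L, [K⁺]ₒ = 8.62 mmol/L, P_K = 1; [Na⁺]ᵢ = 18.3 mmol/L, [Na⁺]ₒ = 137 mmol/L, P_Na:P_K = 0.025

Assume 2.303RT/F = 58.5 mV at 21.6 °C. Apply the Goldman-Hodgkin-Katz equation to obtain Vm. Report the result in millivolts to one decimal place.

Vm = 58.5 · log₁₀[(Σ P·[cation]ₒ + Σ P·[anion]ᵢ) / (Σ P·[cation]ᵢ + Σ P·[anion]ₒ)]
Numerator = 1×8.62 + 0.025×137 = 12.04
Denominator = 1×140 + 0.025×18.3 = 140.5
Vm = 58.5 · log₁₀(0.085755) = 58.5 × (-1.0667) = -62.40 mV

-62.4 mV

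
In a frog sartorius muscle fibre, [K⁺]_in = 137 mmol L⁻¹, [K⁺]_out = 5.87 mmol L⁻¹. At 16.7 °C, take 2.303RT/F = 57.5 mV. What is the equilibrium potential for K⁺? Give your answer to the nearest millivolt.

-79 mV

E = (57.5/z) · log₁₀([K⁺]_out/[K⁺]_in) with z = +1.
= (57.5/1) · log₁₀(5.87/137) = 57.50 · log₁₀(0.04285)
= 57.50 · (-1.3681) = -78.66 mV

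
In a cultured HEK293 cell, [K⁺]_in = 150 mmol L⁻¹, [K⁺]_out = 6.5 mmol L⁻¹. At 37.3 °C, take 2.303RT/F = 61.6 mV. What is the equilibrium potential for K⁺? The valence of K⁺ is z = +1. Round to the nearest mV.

E = (61.6/z) · log₁₀([K⁺]_out/[K⁺]_in) with z = +1.
= (61.6/1) · log₁₀(6.5/150) = 61.60 · log₁₀(0.04333)
= 61.60 · (-1.3632) = -83.97 mV

-84 mV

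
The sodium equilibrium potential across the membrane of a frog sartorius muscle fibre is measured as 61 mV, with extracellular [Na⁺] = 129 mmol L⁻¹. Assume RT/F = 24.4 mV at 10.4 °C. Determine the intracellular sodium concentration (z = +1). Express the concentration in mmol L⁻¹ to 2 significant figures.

11 mmol L⁻¹

Nernst: E = (24.4/1) · ln([out]/[in]), so ln([out]/[in]) = 61.0 × 1 / 24.4 = 2.5000.
[out]/[in] = e^(2.5000) = 12.18.
[in] = 129 / 12.18 = 10.59 mmol L⁻¹.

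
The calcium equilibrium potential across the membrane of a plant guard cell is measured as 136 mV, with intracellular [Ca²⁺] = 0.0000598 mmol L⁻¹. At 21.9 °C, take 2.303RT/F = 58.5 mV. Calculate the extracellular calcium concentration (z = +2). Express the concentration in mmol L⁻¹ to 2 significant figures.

2.7 mmol L⁻¹

Nernst: E = (58.5/2) · log₁₀([out]/[in]), so log₁₀([out]/[in]) = 136.0 × 2 / 58.5 = 4.6496.
[out]/[in] = 10^(4.6496) = 4.462e+04.
[out] = 4.462e+04 × 0.0000598 = 2.669 mmol L⁻¹.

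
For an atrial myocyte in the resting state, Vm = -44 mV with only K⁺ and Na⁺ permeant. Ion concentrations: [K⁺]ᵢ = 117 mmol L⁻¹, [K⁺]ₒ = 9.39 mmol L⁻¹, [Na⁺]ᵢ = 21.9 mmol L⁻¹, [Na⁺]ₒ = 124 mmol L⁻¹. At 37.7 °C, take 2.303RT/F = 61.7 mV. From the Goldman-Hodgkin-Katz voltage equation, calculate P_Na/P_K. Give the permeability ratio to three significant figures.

0.111

Let α = P_Na/P_K. GHK: Vm = 61.7·log₁₀[(Kₒ + α·Naₒ)/(Kᵢ + α·Naᵢ)].
10^(Vm/61.7) = 10^(-44.0/61.7) = 0.19359
So 0.19359·(Kᵢ + α·Naᵢ) = Kₒ + α·Naₒ → α = (0.19359·117.0 − 9.39) / (124.0 − 0.19359·21.9)
α = (22.65 − 9.39) / (124.0 − 4.24) = 13.26/119.8 = 0.1107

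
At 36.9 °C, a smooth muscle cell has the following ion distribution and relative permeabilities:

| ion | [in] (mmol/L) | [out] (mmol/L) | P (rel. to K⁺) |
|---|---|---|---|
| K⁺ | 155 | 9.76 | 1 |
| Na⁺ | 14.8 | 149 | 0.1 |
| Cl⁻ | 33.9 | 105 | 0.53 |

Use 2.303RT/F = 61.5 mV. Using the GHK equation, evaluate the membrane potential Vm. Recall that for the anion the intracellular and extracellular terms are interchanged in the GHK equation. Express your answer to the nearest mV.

Vm = 61.5 · log₁₀[(Σ P·[cation]ₒ + Σ P·[anion]ᵢ) / (Σ P·[cation]ᵢ + Σ P·[anion]ₒ)]
Numerator = 1×9.76 + 0.1×149 + 0.53×33.9 = 42.63
Denominator = 1×155 + 0.1×14.8 + 0.53×105 = 212.1
Vm = 61.5 · log₁₀(0.20095) = 61.5 × (-0.6969) = -42.86 mV

-43 mV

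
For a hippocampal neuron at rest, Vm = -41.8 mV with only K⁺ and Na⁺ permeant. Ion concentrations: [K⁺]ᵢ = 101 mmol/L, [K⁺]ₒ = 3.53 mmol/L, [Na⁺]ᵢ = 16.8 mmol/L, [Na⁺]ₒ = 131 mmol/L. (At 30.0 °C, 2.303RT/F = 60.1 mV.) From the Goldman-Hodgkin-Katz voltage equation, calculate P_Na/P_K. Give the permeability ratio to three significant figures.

0.132

Let α = P_Na/P_K. GHK: Vm = 60.1·log₁₀[(Kₒ + α·Naₒ)/(Kᵢ + α·Naᵢ)].
10^(Vm/60.1) = 10^(-41.8/60.1) = 0.2016
So 0.2016·(Kᵢ + α·Naᵢ) = Kₒ + α·Naₒ → α = (0.2016·101.0 − 3.53) / (131.0 − 0.2016·16.8)
α = (20.36 − 3.53) / (131.0 − 3.387) = 16.83/127.6 = 0.1319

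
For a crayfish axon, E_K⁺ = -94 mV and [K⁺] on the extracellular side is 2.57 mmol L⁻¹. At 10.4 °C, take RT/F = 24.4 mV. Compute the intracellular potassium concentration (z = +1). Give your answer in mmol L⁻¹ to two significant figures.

Nernst: E = (24.4/1) · ln([out]/[in]), so ln([out]/[in]) = -94.0 × 1 / 24.4 = -3.8525.
[out]/[in] = e^(-3.8525) = 0.02123.
[in] = 2.57 / 0.02123 = 121.1 mmol L⁻¹.

120 mmol L⁻¹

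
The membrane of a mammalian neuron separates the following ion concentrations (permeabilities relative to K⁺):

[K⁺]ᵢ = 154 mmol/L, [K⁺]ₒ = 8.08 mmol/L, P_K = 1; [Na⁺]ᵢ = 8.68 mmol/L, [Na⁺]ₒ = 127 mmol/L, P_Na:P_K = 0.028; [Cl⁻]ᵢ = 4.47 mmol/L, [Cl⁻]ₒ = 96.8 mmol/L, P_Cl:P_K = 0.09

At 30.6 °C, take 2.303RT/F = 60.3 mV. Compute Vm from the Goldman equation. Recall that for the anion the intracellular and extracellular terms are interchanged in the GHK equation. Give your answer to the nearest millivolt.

-68 mV

Vm = 60.3 · log₁₀[(Σ P·[cation]ₒ + Σ P·[anion]ᵢ) / (Σ P·[cation]ᵢ + Σ P·[anion]ₒ)]
Numerator = 1×8.08 + 0.028×127 + 0.09×4.47 = 12.04
Denominator = 1×154 + 0.028×8.68 + 0.09×96.8 = 163
Vm = 60.3 · log₁₀(0.073875) = 60.3 × (-1.1315) = -68.23 mV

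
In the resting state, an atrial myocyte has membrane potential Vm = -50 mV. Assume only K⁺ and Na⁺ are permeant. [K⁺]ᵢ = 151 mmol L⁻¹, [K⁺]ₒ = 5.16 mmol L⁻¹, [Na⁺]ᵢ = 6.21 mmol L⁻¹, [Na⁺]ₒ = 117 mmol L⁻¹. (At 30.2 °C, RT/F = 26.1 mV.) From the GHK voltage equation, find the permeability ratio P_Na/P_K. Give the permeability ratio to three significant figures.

Let α = P_Na/P_K. GHK: Vm = 26.1·ln[(Kₒ + α·Naₒ)/(Kᵢ + α·Naᵢ)].
e^(Vm/26.1) = e^(-50.0/26.1) = 0.14724
So 0.14724·(Kᵢ + α·Naᵢ) = Kₒ + α·Naₒ → α = (0.14724·151.0 − 5.16) / (117.0 − 0.14724·6.21)
α = (22.23 − 5.16) / (117.0 − 0.9143) = 17.07/116.1 = 0.1471

0.147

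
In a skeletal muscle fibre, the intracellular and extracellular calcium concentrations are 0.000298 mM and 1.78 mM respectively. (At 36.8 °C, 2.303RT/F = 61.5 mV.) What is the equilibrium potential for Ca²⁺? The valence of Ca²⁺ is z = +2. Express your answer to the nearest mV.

E = (61.5/z) · log₁₀([Ca²⁺]_out/[Ca²⁺]_in) with z = +2.
= (61.5/2) · log₁₀(1.78/0.000298) = 30.75 · log₁₀(5973)
= 30.75 · (3.7762) = 116.12 mV

116 mV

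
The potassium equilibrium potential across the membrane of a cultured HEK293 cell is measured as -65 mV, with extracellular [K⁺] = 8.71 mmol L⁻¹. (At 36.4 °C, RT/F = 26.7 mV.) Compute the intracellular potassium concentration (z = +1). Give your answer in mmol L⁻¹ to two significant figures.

Nernst: E = (26.7/1) · ln([out]/[in]), so ln([out]/[in]) = -65.0 × 1 / 26.7 = -2.4345.
[out]/[in] = e^(-2.4345) = 0.08765.
[in] = 8.71 / 0.08765 = 99.38 mmol L⁻¹.

99 mmol L⁻¹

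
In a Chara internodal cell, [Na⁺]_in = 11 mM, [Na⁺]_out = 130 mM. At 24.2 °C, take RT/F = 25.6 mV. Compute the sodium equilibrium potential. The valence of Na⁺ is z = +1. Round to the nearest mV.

E = (25.6/z) · ln([Na⁺]_out/[Na⁺]_in) with z = +1.
= (25.6/1) · ln(130/11) = 25.60 · ln(11.82)
= 25.60 · (2.4696) = 63.22 mV

63 mV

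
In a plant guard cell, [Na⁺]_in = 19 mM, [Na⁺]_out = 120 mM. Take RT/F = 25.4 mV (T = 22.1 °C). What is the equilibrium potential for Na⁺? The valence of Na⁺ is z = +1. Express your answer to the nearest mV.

E = (25.4/z) · ln([Na⁺]_out/[Na⁺]_in) with z = +1.
= (25.4/1) · ln(120/19) = 25.40 · ln(6.316)
= 25.40 · (1.8431) = 46.81 mV

47 mV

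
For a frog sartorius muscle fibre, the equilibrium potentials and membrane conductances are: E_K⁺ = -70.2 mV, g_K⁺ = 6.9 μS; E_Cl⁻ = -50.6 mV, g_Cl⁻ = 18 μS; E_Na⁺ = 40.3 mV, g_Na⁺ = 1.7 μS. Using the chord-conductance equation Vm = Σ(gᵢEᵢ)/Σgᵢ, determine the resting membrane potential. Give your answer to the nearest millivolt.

-50 mV

Σ gᵢEᵢ = 6.9·(-70.2) + 18·(-50.6) + 1.7·(40.3) = -1326.67
Σ gᵢ = 6.9 + 18 + 1.7 = 26.6
Vm = -1326.67 / 26.6 = -49.87 mV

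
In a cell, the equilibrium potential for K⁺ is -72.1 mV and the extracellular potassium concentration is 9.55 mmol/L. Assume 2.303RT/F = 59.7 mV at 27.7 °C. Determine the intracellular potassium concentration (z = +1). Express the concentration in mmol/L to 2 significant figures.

150 mmol/L

Nernst: E = (59.7/1) · log₁₀([out]/[in]), so log₁₀([out]/[in]) = -72.1 × 1 / 59.7 = -1.2077.
[out]/[in] = 10^(-1.2077) = 0.06199.
[in] = 9.55 / 0.06199 = 154.1 mmol/L.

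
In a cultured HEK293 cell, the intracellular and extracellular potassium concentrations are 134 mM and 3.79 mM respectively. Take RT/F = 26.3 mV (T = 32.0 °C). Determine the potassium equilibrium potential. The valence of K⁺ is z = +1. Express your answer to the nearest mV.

-94 mV

E = (26.3/z) · ln([K⁺]_out/[K⁺]_in) with z = +1.
= (26.3/1) · ln(3.79/134) = 26.30 · ln(0.02828)
= 26.30 · (-3.5655) = -93.77 mV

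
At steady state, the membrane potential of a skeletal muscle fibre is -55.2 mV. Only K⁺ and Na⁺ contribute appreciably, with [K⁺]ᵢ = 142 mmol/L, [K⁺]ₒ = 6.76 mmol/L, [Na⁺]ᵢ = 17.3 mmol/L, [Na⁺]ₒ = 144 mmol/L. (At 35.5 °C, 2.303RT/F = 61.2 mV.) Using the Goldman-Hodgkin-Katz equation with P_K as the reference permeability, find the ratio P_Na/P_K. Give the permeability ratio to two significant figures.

0.078

Let α = P_Na/P_K. GHK: Vm = 61.2·log₁₀[(Kₒ + α·Naₒ)/(Kᵢ + α·Naᵢ)].
10^(Vm/61.2) = 10^(-55.2/61.2) = 0.12533
So 0.12533·(Kᵢ + α·Naᵢ) = Kₒ + α·Naₒ → α = (0.12533·142.0 − 6.76) / (144.0 − 0.12533·17.3)
α = (17.8 − 6.76) / (144.0 − 2.168) = 11.04/141.8 = 0.07781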